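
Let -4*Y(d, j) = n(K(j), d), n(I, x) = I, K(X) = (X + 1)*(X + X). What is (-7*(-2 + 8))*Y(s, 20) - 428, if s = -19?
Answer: 8392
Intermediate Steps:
K(X) = 2*X*(1 + X) (K(X) = (1 + X)*(2*X) = 2*X*(1 + X))
Y(d, j) = -j*(1 + j)/2
(-7*(-2 + 8))*Y(s, 20) - 428 = (-7*(-2 + 8))*(-½*20*(1 + 20)) - 428 = (-7*6)*(-½*20*21) - 428 = -42*(-210) - 428 = 8820 - 428 = 8392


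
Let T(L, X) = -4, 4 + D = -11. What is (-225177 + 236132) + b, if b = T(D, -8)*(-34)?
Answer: 11091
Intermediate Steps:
D = -15 (D = -4 - 11 = -15)
b = 136 (b = -4*(-34) = 136)
(-225177 + 236132) + b = (-225177 + 236132) + 136 = 10955 + 136 = 11091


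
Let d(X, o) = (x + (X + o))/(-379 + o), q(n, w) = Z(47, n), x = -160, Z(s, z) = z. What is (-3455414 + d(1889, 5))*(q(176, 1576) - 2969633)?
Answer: 112867887634485/11 ≈ 1.0261e+13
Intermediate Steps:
q(n, w) = n
d(X, o) = (-160 + X + o)/(-379 + o) (d(X, o) = (-160 + (X + o))/(-379 + o) = (-160 + X + o)/(-379 + o))
(-3455414 + d(1889, 5))*(q(176, 1576) - 2969633) = (-3455414 + (-160 + 1889 + 5)/(-379 + 5))*(176 - 2969633) = (-3455414 + 1734/(-374))*(-2969457) = (-3455414 - 1/374*1734)*(-2969457) = (-3455414 - 51/11)*(-2969457) = -38009605/11*(-2969457) = 112867887634485/11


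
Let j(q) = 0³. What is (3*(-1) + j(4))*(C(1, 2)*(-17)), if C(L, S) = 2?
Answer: 102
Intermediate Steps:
j(q) = 0
(3*(-1) + j(4))*(C(1, 2)*(-17)) = (3*(-1) + 0)*(2*(-17)) = (-3 + 0)*(-34) = -3*(-34) = 102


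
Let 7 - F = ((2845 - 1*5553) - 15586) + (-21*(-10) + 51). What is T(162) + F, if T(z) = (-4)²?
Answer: 18056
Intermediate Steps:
F = 18040 (F = 7 - (((2845 - 1*5553) - 15586) + (-21*(-10) + 51)) = 7 - (((2845 - 5553) - 15586) + (210 + 51)) = 7 - ((-2708 - 15586) + 261) = 7 - (-18294 + 261) = 7 - 1*(-18033) = 7 + 18033 = 18040)
T(z) = 16
T(162) + F = 16 + 18040 = 18056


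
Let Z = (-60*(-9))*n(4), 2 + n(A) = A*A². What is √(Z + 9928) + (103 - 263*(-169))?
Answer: 44550 + 4*√2713 ≈ 44758.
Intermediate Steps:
n(A) = -2 + A³ (n(A) = -2 + A*A² = -2 + A³)
Z = 33480 (Z = (-60*(-9))*(-2 + 4³) = 540*(-2 + 64) = 540*62 = 33480)
√(Z + 9928) + (103 - 263*(-169)) = √(33480 + 9928) + (103 - 263*(-169)) = √43408 + (103 + 44447) = 4*√2713 + 44550 = 44550 + 4*√2713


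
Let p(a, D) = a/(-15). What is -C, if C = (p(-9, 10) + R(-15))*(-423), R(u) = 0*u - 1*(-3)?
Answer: 7614/5 ≈ 1522.8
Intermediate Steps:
p(a, D) = -a/15 (p(a, D) = a*(-1/15) = -a/15)
R(u) = 3 (R(u) = 0 + 3 = 3)
C = -7614/5 (C = (-1/15*(-9) + 3)*(-423) = (⅗ + 3)*(-423) = (18/5)*(-423) = -7614/5 ≈ -1522.8)
-C = -1*(-7614/5) = 7614/5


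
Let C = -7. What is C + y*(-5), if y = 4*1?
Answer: -27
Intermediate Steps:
y = 4
C + y*(-5) = -7 + 4*(-5) = -7 - 20 = -27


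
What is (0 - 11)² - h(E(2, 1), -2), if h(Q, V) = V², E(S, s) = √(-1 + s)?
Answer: 117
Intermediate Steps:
(0 - 11)² - h(E(2, 1), -2) = (0 - 11)² - 1*(-2)² = (-11)² - 1*4 = 121 - 4 = 117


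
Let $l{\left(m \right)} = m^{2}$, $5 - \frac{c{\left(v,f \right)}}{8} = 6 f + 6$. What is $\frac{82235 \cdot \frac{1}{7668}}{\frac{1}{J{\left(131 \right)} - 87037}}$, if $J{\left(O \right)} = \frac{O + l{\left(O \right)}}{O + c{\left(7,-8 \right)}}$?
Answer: $- \frac{134349046435}{143988} \approx -9.3306 \cdot 10^{5}$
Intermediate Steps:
$c{\left(v,f \right)} = -8 - 48 f$ ($c{\left(v,f \right)} = 40 - 8 \left(6 f + 6\right) = 40 - 8 \left(6 + 6 f\right) = 40 - \left(48 + 48 f\right) = -8 - 48 f$)
$J{\left(O \right)} = \frac{O + O^{2}}{376 + O}$ ($J{\left(O \right)} = \frac{O + O^{2}}{O - -376} = \frac{O + O^{2}}{O + \left(-8 + 384\right)} = \frac{O + O^{2}}{O + 376} = \frac{O + O^{2}}{376 + O}$)
$\frac{82235 \cdot \frac{1}{7668}}{\frac{1}{J{\left(131 \right)} - 87037}} = \frac{82235 \cdot \frac{1}{7668}}{\frac{1}{\frac{131 \left(1 + 131\right)}{376 + 131} - 87037}} = \frac{82235 \cdot \frac{1}{7668}}{\frac{1}{131 \cdot \frac{1}{507} \cdot 132 - 87037}} = \frac{82235}{7668 \frac{1}{131 \cdot \frac{1}{507} \cdot 132 - 87037}} = \frac{82235}{7668 \frac{1}{\frac{5764}{169} - 87037}} = \frac{82235}{7668 \frac{1}{- \frac{14703489}{169}}} = \frac{82235}{7668 \left(- \frac{169}{14703489}\right)} = \frac{82235}{7668} \left(- \frac{14703489}{169}\right) = - \frac{134349046435}{143988}$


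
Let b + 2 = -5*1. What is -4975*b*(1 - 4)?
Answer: -104475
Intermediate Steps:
b = -7 (b = -2 - 5*1 = -2 - 5 = -7)
-4975*b*(1 - 4) = -(-34825)*(1 - 4) = -(-34825)*(-3) = -4975*21 = -104475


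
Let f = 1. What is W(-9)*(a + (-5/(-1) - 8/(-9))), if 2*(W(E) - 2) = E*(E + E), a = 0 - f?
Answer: 3652/9 ≈ 405.78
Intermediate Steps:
a = -1 (a = 0 - 1*1 = 0 - 1 = -1)
W(E) = 2 + E² (W(E) = 2 + (E*(E + E))/2 = 2 + (E*(2*E))/2 = 2 + (2*E²)/2 = 2 + E²)
W(-9)*(a + (-5/(-1) - 8/(-9))) = (2 + (-9)²)*(-1 + (-5/(-1) - 8/(-9))) = (2 + 81)*(-1 + (-5*(-1) - 8*(-⅑))) = 83*(-1 + (5 + 8/9)) = 83*(-1 + 53/9) = 83*(44/9) = 3652/9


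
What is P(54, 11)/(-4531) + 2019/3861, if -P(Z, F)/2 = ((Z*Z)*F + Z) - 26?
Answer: 85685059/5831397 ≈ 14.694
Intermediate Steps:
P(Z, F) = 52 - 2*Z - 2*F*Z² (P(Z, F) = -2*(((Z*Z)*F + Z) - 26) = -2*((Z²*F + Z) - 26) = -2*((F*Z² + Z) - 26) = -2*((Z + F*Z²) - 26) = -2*(-26 + Z + F*Z²) = 52 - 2*Z - 2*F*Z²)
P(54, 11)/(-4531) + 2019/3861 = (52 - 2*54 - 2*11*54²)/(-4531) + 2019/3861 = (52 - 108 - 2*11*2916)*(-1/4531) + 2019*(1/3861) = (52 - 108 - 64152)*(-1/4531) + 673/1287 = -64208*(-1/4531) + 673/1287 = 64208/4531 + 673/1287 = 85685059/5831397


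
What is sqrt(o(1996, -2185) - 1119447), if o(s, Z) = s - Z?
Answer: I*sqrt(1115266) ≈ 1056.1*I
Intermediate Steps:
sqrt(o(1996, -2185) - 1119447) = sqrt((1996 - 1*(-2185)) - 1119447) = sqrt((1996 + 2185) - 1119447) = sqrt(4181 - 1119447) = sqrt(-1115266) = I*sqrt(1115266)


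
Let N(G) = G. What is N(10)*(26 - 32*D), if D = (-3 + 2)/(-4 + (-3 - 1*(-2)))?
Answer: 196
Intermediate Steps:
D = ⅕ (D = -1/(-4 + (-3 + 2)) = -1/(-4 - 1) = -1/(-5) = -1*(-⅕) = ⅕ ≈ 0.20000)
N(10)*(26 - 32*D) = 10*(26 - 32*⅕) = 10*(26 - 32/5) = 10*(98/5) = 196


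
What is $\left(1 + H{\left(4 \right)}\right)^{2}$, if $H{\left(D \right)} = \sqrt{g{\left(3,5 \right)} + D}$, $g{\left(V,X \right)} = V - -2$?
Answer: $16$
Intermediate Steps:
$g{\left(V,X \right)} = 2 + V$ ($g{\left(V,X \right)} = V + 2 = 2 + V$)
$H{\left(D \right)} = \sqrt{5 + D}$ ($H{\left(D \right)} = \sqrt{\left(2 + 3\right) + D} = \sqrt{5 + D}$)
$\left(1 + H{\left(4 \right)}\right)^{2} = \left(1 + \sqrt{5 + 4}\right)^{2} = \left(1 + \sqrt{9}\right)^{2} = \left(1 + 3\right)^{2} = 4^{2} = 16$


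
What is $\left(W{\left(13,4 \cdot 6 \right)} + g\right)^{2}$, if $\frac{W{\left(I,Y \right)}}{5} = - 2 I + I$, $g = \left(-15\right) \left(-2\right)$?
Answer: $1225$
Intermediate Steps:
$g = 30$
$W{\left(I,Y \right)} = - 5 I$ ($W{\left(I,Y \right)} = 5 \left(- 2 I + I\right) = 5 \left(- I\right) = - 5 I$)
$\left(W{\left(13,4 \cdot 6 \right)} + g\right)^{2} = \left(\left(-5\right) 13 + 30\right)^{2} = \left(-65 + 30\right)^{2} = \left(-35\right)^{2} = 1225$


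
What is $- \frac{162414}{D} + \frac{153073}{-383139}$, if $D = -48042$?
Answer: $\frac{3048511360}{1022597991} \approx 2.9811$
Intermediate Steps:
$- \frac{162414}{D} + \frac{153073}{-383139} = - \frac{162414}{-48042} + \frac{153073}{-383139} = \left(-162414\right) \left(- \frac{1}{48042}\right) + 153073 \left(- \frac{1}{383139}\right) = \frac{9023}{2669} - \frac{153073}{383139} = \frac{3048511360}{1022597991}$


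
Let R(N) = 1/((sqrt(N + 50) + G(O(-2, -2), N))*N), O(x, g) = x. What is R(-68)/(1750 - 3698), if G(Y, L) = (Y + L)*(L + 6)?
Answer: 1085/623760325688 - 3*I*sqrt(2)/2495041302752 ≈ 1.7394e-9 - 1.7004e-12*I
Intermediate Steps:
G(Y, L) = (6 + L)*(L + Y) (G(Y, L) = (L + Y)*(6 + L) = (6 + L)*(L + Y))
R(N) = 1/(N*(-12 + N**2 + sqrt(50 + N) + 4*N)) (R(N) = 1/((sqrt(N + 50) + (N**2 + 6*N + 6*(-2) + N*(-2)))*N) = 1/((sqrt(50 + N) + (N**2 + 6*N - 12 - 2*N))*N) = 1/((sqrt(50 + N) + (-12 + N**2 + 4*N))*N) = 1/((-12 + N**2 + sqrt(50 + N) + 4*N)*N) = 1/(N*(-12 + N**2 + sqrt(50 + N) + 4*N)))
R(-68)/(1750 - 3698) = (1/((-68)*(-12 + (-68)**2 + sqrt(50 - 68) + 4*(-68))))/(1750 - 3698) = -1/(68*(-12 + 4624 + sqrt(-18) - 272))/(-1948) = -1/(68*(-12 + 4624 + 3*I*sqrt(2) - 272))*(-1/1948) = -1/(68*(4340 + 3*I*sqrt(2)))*(-1/1948) = 1/(132464*(4340 + 3*I*sqrt(2)))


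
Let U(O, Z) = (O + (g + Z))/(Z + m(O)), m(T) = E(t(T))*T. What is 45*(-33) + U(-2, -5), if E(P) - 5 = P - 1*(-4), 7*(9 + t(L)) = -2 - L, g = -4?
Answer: -7414/5 ≈ -1482.8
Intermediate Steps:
t(L) = -65/7 - L/7 (t(L) = -9 + (-2 - L)/7 = -9 + (-2/7 - L/7) = -65/7 - L/7)
E(P) = 9 + P (E(P) = 5 + (P - 1*(-4)) = 5 + (P + 4) = 5 + (4 + P) = 9 + P)
m(T) = T*(-2/7 - T/7) (m(T) = (9 + (-65/7 - T/7))*T = (-2/7 - T/7)*T = T*(-2/7 - T/7))
U(O, Z) = (-4 + O + Z)/(Z - O*(2 + O)/7) (U(O, Z) = (O + (-4 + Z))/(Z - O*(2 + O)/7) = (-4 + O + Z)/(Z - O*(2 + O)/7))
45*(-33) + U(-2, -5) = 45*(-33) + 7*(-4 - 2 - 5)/(7*(-5) - 1*(-2)*(2 - 2)) = -1485 + 7*(-11)/(-35 - 1*(-2)*0) = -1485 + 7*(-11)/(-35 + 0) = -1485 + 7*(-11)/(-35) = -1485 + 7*(-1/35)*(-11) = -1485 + 11/5 = -7414/5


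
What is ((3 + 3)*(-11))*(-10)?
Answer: 660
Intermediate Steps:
((3 + 3)*(-11))*(-10) = (6*(-11))*(-10) = -66*(-10) = 660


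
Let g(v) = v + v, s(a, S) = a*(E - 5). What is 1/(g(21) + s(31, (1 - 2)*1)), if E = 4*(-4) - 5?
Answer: -1/764 ≈ -0.0013089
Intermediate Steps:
E = -21 (E = -16 - 5 = -21)
s(a, S) = -26*a (s(a, S) = a*(-21 - 5) = a*(-26) = -26*a)
g(v) = 2*v
1/(g(21) + s(31, (1 - 2)*1)) = 1/(2*21 - 26*31) = 1/(42 - 806) = 1/(-764) = -1/764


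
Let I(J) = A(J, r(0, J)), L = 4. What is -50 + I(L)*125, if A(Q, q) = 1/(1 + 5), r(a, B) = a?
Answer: -175/6 ≈ -29.167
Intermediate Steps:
A(Q, q) = ⅙ (A(Q, q) = 1/6 = ⅙)
I(J) = ⅙
-50 + I(L)*125 = -50 + (⅙)*125 = -50 + 125/6 = -175/6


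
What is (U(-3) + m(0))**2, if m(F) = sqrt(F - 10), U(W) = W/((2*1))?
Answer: (3 - 2*I*sqrt(10))**2/4 ≈ -7.75 - 9.4868*I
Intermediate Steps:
U(W) = W/2
m(F) = sqrt(-10 + F)
(U(-3) + m(0))**2 = ((1/2)*(-3) + sqrt(-10 + 0))**2 = (-3/2 + sqrt(-10))**2 = (-3/2 + I*sqrt(10))**2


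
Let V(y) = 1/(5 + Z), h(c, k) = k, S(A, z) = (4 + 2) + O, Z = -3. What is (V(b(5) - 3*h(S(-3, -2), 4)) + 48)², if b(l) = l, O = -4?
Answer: 9409/4 ≈ 2352.3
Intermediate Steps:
S(A, z) = 2 (S(A, z) = (4 + 2) - 4 = 6 - 4 = 2)
V(y) = ½ (V(y) = 1/(5 - 3) = 1/2 = ½)
(V(b(5) - 3*h(S(-3, -2), 4)) + 48)² = (½ + 48)² = (97/2)² = 9409/4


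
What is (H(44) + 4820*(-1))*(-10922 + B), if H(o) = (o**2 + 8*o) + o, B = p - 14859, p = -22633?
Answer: 120454032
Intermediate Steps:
B = -37492 (B = -22633 - 14859 = -37492)
H(o) = o**2 + 9*o
(H(44) + 4820*(-1))*(-10922 + B) = (44*(9 + 44) + 4820*(-1))*(-10922 - 37492) = (44*53 - 4820)*(-48414) = (2332 - 4820)*(-48414) = -2488*(-48414) = 120454032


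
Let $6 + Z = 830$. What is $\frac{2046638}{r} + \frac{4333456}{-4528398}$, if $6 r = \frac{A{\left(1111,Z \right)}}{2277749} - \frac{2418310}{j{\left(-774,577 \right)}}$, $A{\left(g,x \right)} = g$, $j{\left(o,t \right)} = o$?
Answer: $\frac{6125731543673012441845}{1558987063544529087} \approx 3929.3$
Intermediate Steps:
$Z = 824$ ($Z = -6 + 830 = 824$)
$r = \frac{1377076011026}{2644466589}$ ($r = \frac{\frac{1111}{2277749} - \frac{2418310}{-774}}{6} = \frac{1111 \cdot \frac{1}{2277749} - - \frac{1209155}{387}}{6} = \frac{\frac{1111}{2277749} + \frac{1209155}{387}}{6} = \frac{1}{6} \cdot \frac{2754152022052}{881488863} = \frac{1377076011026}{2644466589} \approx 520.74$)
$\frac{2046638}{r} + \frac{4333456}{-4528398} = \frac{2046638}{\frac{1377076011026}{2644466589}} + \frac{4333456}{-4528398} = 2046638 \cdot \frac{2644466589}{1377076011026} + 4333456 \left(- \frac{1}{4528398}\right) = \frac{2706132905388891}{688538005513} - \frac{2166728}{2264199} = \frac{6125731543673012441845}{1558987063544529087}$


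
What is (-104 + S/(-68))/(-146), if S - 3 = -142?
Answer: 6933/9928 ≈ 0.69833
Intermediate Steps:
S = -139 (S = 3 - 142 = -139)
(-104 + S/(-68))/(-146) = (-104 - 139/(-68))/(-146) = -(-104 - 139*(-1/68))/146 = -(-104 + 139/68)/146 = -1/146*(-6933/68) = 6933/9928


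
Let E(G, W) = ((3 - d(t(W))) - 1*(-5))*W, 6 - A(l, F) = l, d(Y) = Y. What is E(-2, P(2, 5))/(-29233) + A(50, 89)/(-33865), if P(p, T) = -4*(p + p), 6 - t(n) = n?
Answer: -6299508/989975545 ≈ -0.0063633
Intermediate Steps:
t(n) = 6 - n
A(l, F) = 6 - l
P(p, T) = -8*p
E(G, W) = W*(2 + W) (E(G, W) = ((3 - (6 - W)) - 1*(-5))*W = ((3 + (-6 + W)) + 5)*W = ((-3 + W) + 5)*W = (2 + W)*W = W*(2 + W))
E(-2, P(2, 5))/(-29233) + A(50, 89)/(-33865) = ((-8*2)*(2 - 8*2))/(-29233) + (6 - 1*50)/(-33865) = -16*(2 - 16)*(-1/29233) + (6 - 50)*(-1/33865) = -16*(-14)*(-1/29233) - 44*(-1/33865) = 224*(-1/29233) + 44/33865 = -224/29233 + 44/33865 = -6299508/989975545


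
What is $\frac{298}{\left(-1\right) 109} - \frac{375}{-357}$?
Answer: $- \frac{21837}{12971} \approx -1.6835$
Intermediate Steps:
$\frac{298}{\left(-1\right) 109} - \frac{375}{-357} = \frac{298}{-109} - - \frac{125}{119} = 298 \left(- \frac{1}{109}\right) + \frac{125}{119} = - \frac{298}{109} + \frac{125}{119} = - \frac{21837}{12971}$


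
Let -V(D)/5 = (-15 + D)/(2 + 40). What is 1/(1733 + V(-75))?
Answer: 7/12206 ≈ 0.00057349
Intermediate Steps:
V(D) = 25/14 - 5*D/42 (V(D) = -5*(-15 + D)/(2 + 40) = -5*(-15 + D)/42 = -5*(-5/14 + D/42) = 25/14 - 5*D/42)
1/(1733 + V(-75)) = 1/(1733 + (25/14 - 5/42*(-75))) = 1/(1733 + (25/14 + 125/14)) = 1/(1733 + 75/7) = 1/(12206/7) = 7/12206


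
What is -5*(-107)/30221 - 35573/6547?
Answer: -1071548988/197856887 ≈ -5.4158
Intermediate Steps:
-5*(-107)/30221 - 35573/6547 = 535*(1/30221) - 35573*1/6547 = 535/30221 - 35573/6547 = -1071548988/197856887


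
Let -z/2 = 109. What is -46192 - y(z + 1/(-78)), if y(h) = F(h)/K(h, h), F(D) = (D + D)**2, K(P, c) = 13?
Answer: -1202524441/19773 ≈ -60817.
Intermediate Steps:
z = -218 (z = -2*109 = -218)
F(D) = 4*D**2 (F(D) = (2*D)**2 = 4*D**2)
y(h) = 4*h**2/13 (y(h) = (4*h**2)/13 = (4*h**2)*(1/13) = 4*h**2/13)
-46192 - y(z + 1/(-78)) = -46192 - 4*(-218 + 1/(-78))**2/13 = -46192 - 4*(-218 - 1/78)**2/13 = -46192 - 4*(-17005/78)**2/13 = -46192 - 4*289170025/(13*6084) = -46192 - 1*289170025/19773 = -46192 - 289170025/19773 = -1202524441/19773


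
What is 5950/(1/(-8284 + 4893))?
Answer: -20176450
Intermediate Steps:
5950/(1/(-8284 + 4893)) = 5950/(1/(-3391)) = 5950/(-1/3391) = 5950*(-3391) = -20176450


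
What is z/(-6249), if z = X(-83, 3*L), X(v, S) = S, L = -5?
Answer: 5/2083 ≈ 0.0024004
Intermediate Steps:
z = -15 (z = 3*(-5) = -15)
z/(-6249) = -15/(-6249) = -15*(-1/6249) = 5/2083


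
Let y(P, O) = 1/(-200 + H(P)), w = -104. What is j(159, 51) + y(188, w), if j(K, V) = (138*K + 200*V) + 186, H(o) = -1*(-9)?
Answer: 6174647/191 ≈ 32328.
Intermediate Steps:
H(o) = 9
j(K, V) = 186 + 138*K + 200*V
y(P, O) = -1/191 (y(P, O) = 1/(-200 + 9) = 1/(-191) = -1/191)
j(159, 51) + y(188, w) = (186 + 138*159 + 200*51) - 1/191 = (186 + 21942 + 10200) - 1/191 = 32328 - 1/191 = 6174647/191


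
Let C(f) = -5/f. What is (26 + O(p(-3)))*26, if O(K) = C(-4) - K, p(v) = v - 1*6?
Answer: 1885/2 ≈ 942.50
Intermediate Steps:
p(v) = -6 + v (p(v) = v - 6 = -6 + v)
O(K) = 5/4 - K (O(K) = -5/(-4) - K = -5*(-¼) - K = 5/4 - K)
(26 + O(p(-3)))*26 = (26 + (5/4 - (-6 - 3)))*26 = (26 + (5/4 - 1*(-9)))*26 = (26 + (5/4 + 9))*26 = (26 + 41/4)*26 = (145/4)*26 = 1885/2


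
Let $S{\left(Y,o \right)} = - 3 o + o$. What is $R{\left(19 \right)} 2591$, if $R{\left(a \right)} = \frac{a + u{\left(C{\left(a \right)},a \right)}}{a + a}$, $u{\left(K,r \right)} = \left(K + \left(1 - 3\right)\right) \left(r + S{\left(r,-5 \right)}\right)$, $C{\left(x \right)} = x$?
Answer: $\frac{663296}{19} \approx 34910.0$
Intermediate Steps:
$S{\left(Y,o \right)} = - 2 o$
$u{\left(K,r \right)} = \left(-2 + K\right) \left(10 + r\right)$ ($u{\left(K,r \right)} = \left(K + \left(1 - 3\right)\right) \left(r - -10\right) = \left(K - 2\right) \left(r + 10\right) = \left(-2 + K\right) \left(10 + r\right)$)
$R{\left(a \right)} = \frac{-20 + a^{2} + 9 a}{2 a}$ ($R{\left(a \right)} = \frac{a + \left(-20 - 2 a + 10 a + a a\right)}{a + a} = \frac{a + \left(-20 - 2 a + 10 a + a^{2}\right)}{2 a} = \left(a + \left(-20 + a^{2} + 8 a\right)\right) \frac{1}{2 a} = \left(-20 + a^{2} + 9 a\right) \frac{1}{2 a} = \frac{-20 + a^{2} + 9 a}{2 a}$)
$R{\left(19 \right)} 2591 = \left(\frac{9}{2} + \frac{1}{2} \cdot 19 - \frac{10}{19}\right) 2591 = \left(\frac{9}{2} + \frac{19}{2} - \frac{10}{19}\right) 2591 = \frac{256}{19} \cdot 2591 = \frac{663296}{19}$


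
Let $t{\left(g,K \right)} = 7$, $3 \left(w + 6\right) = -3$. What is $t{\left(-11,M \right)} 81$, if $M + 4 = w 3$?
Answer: $567$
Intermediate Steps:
$w = -7$ ($w = -6 + \frac{1}{3} \left(-3\right) = -6 - 1 = -7$)
$M = -25$ ($M = -4 - 21 = -25$)
$t{\left(-11,M \right)} 81 = 7 \cdot 81 = 567$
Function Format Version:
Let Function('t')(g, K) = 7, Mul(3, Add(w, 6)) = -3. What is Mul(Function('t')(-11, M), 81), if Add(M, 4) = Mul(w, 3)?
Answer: 567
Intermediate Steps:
w = -7 (w = Add(-6, Mul(Rational(1, 3), -3)) = Add(-6, -1) = -7)
M = -25 (M = Add(-4, Mul(-7, 3)) = Add(-4, -21) = -25)
Mul(Function('t')(-11, M), 81) = Mul(7, 81) = 567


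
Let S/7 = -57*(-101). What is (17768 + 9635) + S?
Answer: 67702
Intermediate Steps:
S = 40299 (S = 7*(-57*(-101)) = 7*5757 = 40299)
(17768 + 9635) + S = (17768 + 9635) + 40299 = 27403 + 40299 = 67702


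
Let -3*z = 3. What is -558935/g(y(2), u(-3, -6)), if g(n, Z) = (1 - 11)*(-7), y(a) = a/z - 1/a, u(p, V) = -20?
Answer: -111787/14 ≈ -7984.8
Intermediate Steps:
z = -1 (z = -⅓*3 = -1)
y(a) = -a - 1/a (y(a) = a/(-1) - 1/a = a*(-1) - 1/a = -a - 1/a)
g(n, Z) = 70 (g(n, Z) = -10*(-7) = 70)
-558935/g(y(2), u(-3, -6)) = -558935/70 = -558935*1/70 = -111787/14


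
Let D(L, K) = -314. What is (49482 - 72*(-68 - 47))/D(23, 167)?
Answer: -28881/157 ≈ -183.96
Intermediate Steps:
(49482 - 72*(-68 - 47))/D(23, 167) = (49482 - 72*(-68 - 47))/(-314) = (49482 - 72*(-115))*(-1/314) = (49482 + 8280)*(-1/314) = 57762*(-1/314) = -28881/157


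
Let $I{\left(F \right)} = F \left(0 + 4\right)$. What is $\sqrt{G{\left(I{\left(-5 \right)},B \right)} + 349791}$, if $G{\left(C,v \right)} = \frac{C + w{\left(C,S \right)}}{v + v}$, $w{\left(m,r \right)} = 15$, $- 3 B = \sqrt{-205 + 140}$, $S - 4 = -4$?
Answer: $\frac{\sqrt{236458716 - 78 i \sqrt{65}}}{26} \approx 591.43 - 0.00078645 i$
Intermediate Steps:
$S = 0$ ($S = 4 - 4 = 0$)
$B = - \frac{i \sqrt{65}}{3}$ ($B = - \frac{\sqrt{-205 + 140}}{3} = - \frac{\sqrt{-65}}{3} = - \frac{i \sqrt{65}}{3} \approx - 2.6874 i$)
$I{\left(F \right)} = 4 F$ ($I{\left(F \right)} = F 4 = 4 F$)
$G{\left(C,v \right)} = \frac{15 + C}{2 v}$ ($G{\left(C,v \right)} = \frac{C + 15}{v + v} = \frac{15 + C}{2 v}$)
$\sqrt{G{\left(I{\left(-5 \right)},B \right)} + 349791} = \sqrt{\frac{15 + 4 \left(-5\right)}{2 \left(- \frac{i \sqrt{65}}{3}\right)} + 349791} = \sqrt{\frac{\frac{3 i \sqrt{65}}{65} \left(15 - 20\right)}{2} + 349791} = \sqrt{\frac{1}{2} \frac{3 i \sqrt{65}}{65} \left(-5\right) + 349791} = \sqrt{- \frac{3 i \sqrt{65}}{26} + 349791} = \sqrt{349791 - \frac{3 i \sqrt{65}}{26}}$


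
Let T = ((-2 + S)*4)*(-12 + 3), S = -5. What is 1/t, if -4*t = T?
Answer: -1/63 ≈ -0.015873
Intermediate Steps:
T = 252 (T = ((-2 - 5)*4)*(-12 + 3) = -7*4*(-9) = -28*(-9) = 252)
t = -63 (t = -¼*252 = -63)
1/t = 1/(-63) = -1/63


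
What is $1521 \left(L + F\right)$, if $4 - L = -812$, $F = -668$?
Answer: $225108$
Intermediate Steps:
$L = 816$ ($L = 4 - -812 = 4 + 812 = 816$)
$1521 \left(L + F\right) = 1521 \left(816 - 668\right) = 1521 \cdot 148 = 225108$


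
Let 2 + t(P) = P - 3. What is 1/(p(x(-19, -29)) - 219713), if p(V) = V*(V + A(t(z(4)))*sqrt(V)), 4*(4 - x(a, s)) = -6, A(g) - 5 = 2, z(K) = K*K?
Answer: -502132/110309719989 - 44*sqrt(22)/110309719989 ≈ -4.5539e-6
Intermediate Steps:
z(K) = K**2
t(P) = -5 + P (t(P) = -2 + (P - 3) = -2 + (-3 + P) = -5 + P)
A(g) = 7 (A(g) = 5 + 2 = 7)
x(a, s) = 11/2 (x(a, s) = 4 - 1/4*(-6) = 4 + 3/2 = 11/2)
p(V) = V*(V + 7*sqrt(V))
1/(p(x(-19, -29)) - 219713) = 1/(((11/2)**2 + 7*(11/2)**(3/2)) - 219713) = 1/((121/4 + 7*(11*sqrt(22)/4)) - 219713) = 1/((121/4 + 77*sqrt(22)/4) - 219713) = 1/(-878731/4 + 77*sqrt(22)/4)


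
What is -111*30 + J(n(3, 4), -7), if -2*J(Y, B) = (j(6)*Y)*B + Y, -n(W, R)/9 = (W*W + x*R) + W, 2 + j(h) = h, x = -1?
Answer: -4302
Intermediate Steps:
j(h) = -2 + h
n(W, R) = -9*W - 9*W**2 + 9*R (n(W, R) = -9*((W*W - R) + W) = -9*((W**2 - R) + W) = -9*(W + W**2 - R) = -9*W - 9*W**2 + 9*R)
J(Y, B) = -Y/2 - 2*B*Y (J(Y, B) = -(((-2 + 6)*Y)*B + Y)/2 = -((4*Y)*B + Y)/2 = -(4*B*Y + Y)/2 = -(Y + 4*B*Y)/2 = -Y/2 - 2*B*Y)
-111*30 + J(n(3, 4), -7) = -111*30 - (-9*3 - 9*3**2 + 9*4)*(1 + 4*(-7))/2 = -3330 - (-27 - 9*9 + 36)*(1 - 28)/2 = -3330 - 1/2*(-27 - 81 + 36)*(-27) = -3330 - 1/2*(-72)*(-27) = -3330 - 972 = -4302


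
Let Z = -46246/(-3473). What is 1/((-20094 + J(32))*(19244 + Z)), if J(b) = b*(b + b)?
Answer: -3473/1206928354268 ≈ -2.8776e-9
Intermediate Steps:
J(b) = 2*b² (J(b) = b*(2*b) = 2*b²)
Z = 46246/3473 (Z = -46246*(-1/3473) = 46246/3473 ≈ 13.316)
1/((-20094 + J(32))*(19244 + Z)) = 1/((-20094 + 2*32²)*(19244 + 46246/3473)) = 1/((-20094 + 2*1024)*(66880658/3473)) = 1/((-20094 + 2048)*(66880658/3473)) = 1/(-18046*66880658/3473) = 1/(-1206928354268/3473) = -3473/1206928354268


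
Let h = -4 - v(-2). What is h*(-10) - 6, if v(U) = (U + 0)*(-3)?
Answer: 94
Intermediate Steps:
v(U) = -3*U (v(U) = U*(-3) = -3*U)
h = -10 (h = -4 - (-3)*(-2) = -4 - 1*6 = -4 - 6 = -10)
h*(-10) - 6 = -10*(-10) - 6 = 100 - 6 = 94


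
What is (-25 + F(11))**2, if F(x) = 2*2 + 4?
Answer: 289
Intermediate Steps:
F(x) = 8 (F(x) = 4 + 4 = 8)
(-25 + F(11))**2 = (-25 + 8)**2 = (-17)**2 = 289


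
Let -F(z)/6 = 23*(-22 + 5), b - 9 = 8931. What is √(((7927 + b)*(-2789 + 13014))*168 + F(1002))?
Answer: √28974134946 ≈ 1.7022e+5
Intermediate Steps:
b = 8940 (b = 9 + 8931 = 8940)
F(z) = 2346 (F(z) = -138*(-22 + 5) = -138*(-17) = -6*(-391) = 2346)
√(((7927 + b)*(-2789 + 13014))*168 + F(1002)) = √(((7927 + 8940)*(-2789 + 13014))*168 + 2346) = √((16867*10225)*168 + 2346) = √(172465075*168 + 2346) = √(28974132600 + 2346) = √28974134946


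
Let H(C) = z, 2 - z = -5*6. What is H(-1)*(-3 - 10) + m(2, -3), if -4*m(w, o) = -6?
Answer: -829/2 ≈ -414.50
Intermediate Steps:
m(w, o) = 3/2 (m(w, o) = -1/4*(-6) = 3/2)
z = 32 (z = 2 - (-5)*6 = 2 - 1*(-30) = 2 + 30 = 32)
H(C) = 32
H(-1)*(-3 - 10) + m(2, -3) = 32*(-3 - 10) + 3/2 = 32*(-13) + 3/2 = -416 + 3/2 = -829/2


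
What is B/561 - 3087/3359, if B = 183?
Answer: -372370/628133 ≈ -0.59282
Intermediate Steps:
B/561 - 3087/3359 = 183/561 - 3087/3359 = 183*(1/561) - 3087*1/3359 = 61/187 - 3087/3359 = -372370/628133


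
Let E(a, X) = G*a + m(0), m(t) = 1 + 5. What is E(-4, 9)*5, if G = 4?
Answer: -50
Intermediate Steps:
m(t) = 6
E(a, X) = 6 + 4*a (E(a, X) = 4*a + 6 = 6 + 4*a)
E(-4, 9)*5 = (6 + 4*(-4))*5 = (6 - 16)*5 = -10*5 = -50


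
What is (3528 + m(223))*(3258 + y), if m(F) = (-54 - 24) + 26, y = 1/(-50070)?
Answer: 283516566542/25035 ≈ 1.1325e+7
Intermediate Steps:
y = -1/50070 ≈ -1.9972e-5
m(F) = -52 (m(F) = -78 + 26 = -52)
(3528 + m(223))*(3258 + y) = (3528 - 52)*(3258 - 1/50070) = 3476*(163128059/50070) = 283516566542/25035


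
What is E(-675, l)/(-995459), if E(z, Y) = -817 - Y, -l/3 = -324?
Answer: 1789/995459 ≈ 0.0017972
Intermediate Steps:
l = 972 (l = -3*(-324) = 972)
E(-675, l)/(-995459) = (-817 - 1*972)/(-995459) = (-817 - 972)*(-1/995459) = -1789*(-1/995459) = 1789/995459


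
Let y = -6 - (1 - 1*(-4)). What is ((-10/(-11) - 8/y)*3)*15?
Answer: 810/11 ≈ 73.636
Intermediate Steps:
y = -11 (y = -6 - (1 + 4) = -6 - 1*5 = -6 - 5 = -11)
((-10/(-11) - 8/y)*3)*15 = ((-10/(-11) - 8/(-11))*3)*15 = ((-10*(-1/11) - 8*(-1/11))*3)*15 = ((10/11 + 8/11)*3)*15 = ((18/11)*3)*15 = (54/11)*15 = 810/11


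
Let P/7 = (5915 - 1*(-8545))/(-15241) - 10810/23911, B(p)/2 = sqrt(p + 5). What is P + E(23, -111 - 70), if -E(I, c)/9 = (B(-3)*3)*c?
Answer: -3573557890/364427551 + 9774*sqrt(2) ≈ 13813.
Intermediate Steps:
B(p) = 2*sqrt(5 + p) (B(p) = 2*sqrt(p + 5) = 2*sqrt(5 + p))
E(I, c) = -54*c*sqrt(2) (E(I, c) = -9*(2*sqrt(5 - 3))*3*c = -9*(2*sqrt(2))*3*c = -9*6*sqrt(2)*c = -54*c*sqrt(2))
P = -3573557890/364427551 (P = 7*((5915 - 1*(-8545))/(-15241) - 10810/23911) = 7*((5915 + 8545)*(-1/15241) - 10810*1/23911) = 7*(14460*(-1/15241) - 10810/23911) = 7*(-14460/15241 - 10810/23911) = 7*(-510508270/364427551) = -3573557890/364427551 ≈ -9.8060)
P + E(23, -111 - 70) = -3573557890/364427551 - 54*(-111 - 70)*sqrt(2) = -3573557890/364427551 - 54*(-181)*sqrt(2) = -3573557890/364427551 + 9774*sqrt(2)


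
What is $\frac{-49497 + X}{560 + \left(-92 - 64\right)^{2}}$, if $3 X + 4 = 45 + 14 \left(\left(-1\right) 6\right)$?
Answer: $- \frac{74267}{37344} \approx -1.9887$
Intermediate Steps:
$X = - \frac{43}{3}$ ($X = - \frac{4}{3} + \frac{45 + 14 \left(\left(-1\right) 6\right)}{3} = - \frac{4}{3} + \frac{45 + 14 \left(-6\right)}{3} = - \frac{4}{3} + \frac{45 - 84}{3} = - \frac{4}{3} + \frac{1}{3} \left(-39\right) = - \frac{4}{3} - 13 = - \frac{43}{3} \approx -14.333$)
$\frac{-49497 + X}{560 + \left(-92 - 64\right)^{2}} = \frac{-49497 - \frac{43}{3}}{560 + \left(-92 - 64\right)^{2}} = - \frac{148534}{3 \left(560 + \left(-156\right)^{2}\right)} = - \frac{148534}{3 \left(560 + 24336\right)} = - \frac{148534}{3 \cdot 24896} = \left(- \frac{148534}{3}\right) \frac{1}{24896} = - \frac{74267}{37344}$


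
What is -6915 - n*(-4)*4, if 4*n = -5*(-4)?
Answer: -6835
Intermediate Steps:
n = 5 (n = (-5*(-4))/4 = (1/4)*20 = 5)
-6915 - n*(-4)*4 = -6915 - 5*(-4)*4 = -6915 - (-20)*4 = -6915 - 1*(-80) = -6915 + 80 = -6835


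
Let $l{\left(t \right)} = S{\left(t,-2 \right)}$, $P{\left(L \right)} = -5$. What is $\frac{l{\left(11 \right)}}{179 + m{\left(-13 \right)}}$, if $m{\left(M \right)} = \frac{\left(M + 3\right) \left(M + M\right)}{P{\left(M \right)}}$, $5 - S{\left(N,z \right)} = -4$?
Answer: $\frac{9}{127} \approx 0.070866$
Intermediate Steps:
$S{\left(N,z \right)} = 9$ ($S{\left(N,z \right)} = 5 - -4 = 5 + 4 = 9$)
$l{\left(t \right)} = 9$
$m{\left(M \right)} = - \frac{2 M \left(3 + M\right)}{5}$ ($m{\left(M \right)} = \frac{\left(M + 3\right) \left(M + M\right)}{-5} = \left(3 + M\right) 2 M \left(- \frac{1}{5}\right) = 2 M \left(3 + M\right) \left(- \frac{1}{5}\right) = - \frac{2 M \left(3 + M\right)}{5}$)
$\frac{l{\left(11 \right)}}{179 + m{\left(-13 \right)}} = \frac{1}{179 - - \frac{26 \left(3 - 13\right)}{5}} \cdot 9 = \frac{1}{179 - \left(- \frac{26}{5}\right) \left(-10\right)} 9 = \frac{1}{179 - 52} \cdot 9 = \frac{1}{127} \cdot 9 = \frac{9}{127}$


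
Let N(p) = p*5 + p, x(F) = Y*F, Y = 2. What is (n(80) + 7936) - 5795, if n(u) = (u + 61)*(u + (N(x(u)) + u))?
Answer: 160061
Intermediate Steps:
x(F) = 2*F
N(p) = 6*p (N(p) = 5*p + p = 6*p)
n(u) = 14*u*(61 + u) (n(u) = (u + 61)*(u + (6*(2*u) + u)) = (61 + u)*(u + (12*u + u)) = (61 + u)*(u + 13*u) = (61 + u)*(14*u) = 14*u*(61 + u))
(n(80) + 7936) - 5795 = (14*80*(61 + 80) + 7936) - 5795 = (14*80*141 + 7936) - 5795 = (157920 + 7936) - 5795 = 165856 - 5795 = 160061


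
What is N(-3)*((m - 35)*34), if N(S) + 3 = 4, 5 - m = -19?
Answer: -374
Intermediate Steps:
m = 24 (m = 5 - 1*(-19) = 5 + 19 = 24)
N(S) = 1 (N(S) = -3 + 4 = 1)
N(-3)*((m - 35)*34) = 1*((24 - 35)*34) = 1*(-11*34) = 1*(-374) = -374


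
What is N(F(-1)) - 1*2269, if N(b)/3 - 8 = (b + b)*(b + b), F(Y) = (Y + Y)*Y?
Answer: -2197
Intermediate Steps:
F(Y) = 2*Y² (F(Y) = (2*Y)*Y = 2*Y²)
N(b) = 24 + 12*b² (N(b) = 24 + 3*((b + b)*(b + b)) = 24 + 3*((2*b)*(2*b)) = 24 + 3*(4*b²) = 24 + 12*b²)
N(F(-1)) - 1*2269 = (24 + 12*(2*(-1)²)²) - 1*2269 = (24 + 12*(2*1)²) - 2269 = (24 + 12*2²) - 2269 = (24 + 12*4) - 2269 = (24 + 48) - 2269 = 72 - 2269 = -2197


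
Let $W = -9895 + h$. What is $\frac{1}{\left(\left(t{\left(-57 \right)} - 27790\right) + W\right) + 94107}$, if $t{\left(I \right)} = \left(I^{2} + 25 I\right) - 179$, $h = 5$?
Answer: $\frac{1}{58072} \approx 1.722 \cdot 10^{-5}$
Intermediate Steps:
$W = -9890$ ($W = -9895 + 5 = -9890$)
$t{\left(I \right)} = -179 + I^{2} + 25 I$
$\frac{1}{\left(\left(t{\left(-57 \right)} - 27790\right) + W\right) + 94107} = \frac{1}{\left(\left(\left(-179 + \left(-57\right)^{2} + 25 \left(-57\right)\right) - 27790\right) - 9890\right) + 94107} = \frac{1}{\left(\left(\left(-179 + 3249 - 1425\right) - 27790\right) - 9890\right) + 94107} = \frac{1}{\left(\left(1645 - 27790\right) - 9890\right) + 94107} = \frac{1}{\left(-26145 - 9890\right) + 94107} = \frac{1}{-36035 + 94107} = \frac{1}{58072}$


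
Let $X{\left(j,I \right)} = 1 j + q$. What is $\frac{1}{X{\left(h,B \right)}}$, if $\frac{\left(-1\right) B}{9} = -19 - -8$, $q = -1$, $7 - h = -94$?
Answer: $\frac{1}{100} \approx 0.01$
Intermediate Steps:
$h = 101$ ($h = 7 - -94 = 7 + 94 = 101$)
$B = 99$ ($B = - 9 \left(-19 - -8\right) = - 9 \left(-19 + 8\right) = \left(-9\right) \left(-11\right) = 99$)
$X{\left(j,I \right)} = -1 + j$ ($X{\left(j,I \right)} = 1 j - 1 = j - 1 = -1 + j$)
$\frac{1}{X{\left(h,B \right)}} = \frac{1}{-1 + 101} = \frac{1}{100}$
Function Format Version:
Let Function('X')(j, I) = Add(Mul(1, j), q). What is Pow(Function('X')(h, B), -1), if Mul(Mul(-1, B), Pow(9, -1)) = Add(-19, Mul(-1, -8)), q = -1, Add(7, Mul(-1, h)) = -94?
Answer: Rational(1, 100) ≈ 0.010000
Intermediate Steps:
h = 101 (h = Add(7, Mul(-1, -94)) = Add(7, 94) = 101)
B = 99 (B = Mul(-9, Add(-19, Mul(-1, -8))) = Mul(-9, Add(-19, 8)) = Mul(-9, -11) = 99)
Function('X')(j, I) = Add(-1, j) (Function('X')(j, I) = Add(Mul(1, j), -1) = Add(j, -1) = Add(-1, j))
Pow(Function('X')(h, B), -1) = Pow(Add(-1, 101), -1) = Pow(100, -1) = Rational(1, 100)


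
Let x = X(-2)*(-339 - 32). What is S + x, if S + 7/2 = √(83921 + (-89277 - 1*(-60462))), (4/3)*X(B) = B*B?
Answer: -2233/2 + √55106 ≈ -881.75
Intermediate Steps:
X(B) = 3*B²/4 (X(B) = 3*(B*B)/4 = 3*B²/4)
x = -1113 (x = ((¾)*(-2)²)*(-339 - 32) = ((¾)*4)*(-371) = 3*(-371) = -1113)
S = -7/2 + √55106 (S = -7/2 + √(83921 + (-89277 - 1*(-60462))) = -7/2 + √(83921 + (-89277 + 60462)) = -7/2 + √(83921 - 28815) = -7/2 + √55106 ≈ 231.25)
S + x = (-7/2 + √55106) - 1113 = -2233/2 + √55106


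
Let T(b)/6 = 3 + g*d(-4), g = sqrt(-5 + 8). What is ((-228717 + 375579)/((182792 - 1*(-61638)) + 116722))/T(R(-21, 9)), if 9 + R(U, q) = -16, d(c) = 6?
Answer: -8159/3972672 + 8159*sqrt(3)/1986336 ≈ 0.0050607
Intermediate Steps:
g = sqrt(3) ≈ 1.7320
R(U, q) = -25 (R(U, q) = -9 - 16 = -25)
T(b) = 18 + 36*sqrt(3) (T(b) = 6*(3 + sqrt(3)*6) = 6*(3 + 6*sqrt(3)) = 18 + 36*sqrt(3))
((-228717 + 375579)/((182792 - 1*(-61638)) + 116722))/T(R(-21, 9)) = ((-228717 + 375579)/((182792 - 1*(-61638)) + 116722))/(18 + 36*sqrt(3)) = (146862/((182792 + 61638) + 116722))/(18 + 36*sqrt(3)) = (146862/(244430 + 116722))/(18 + 36*sqrt(3)) = (146862/361152)/(18 + 36*sqrt(3)) = (146862*(1/361152))/(18 + 36*sqrt(3)) = 8159/(20064*(18 + 36*sqrt(3)))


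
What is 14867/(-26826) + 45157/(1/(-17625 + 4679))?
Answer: -15682547270039/26826 ≈ -5.8460e+8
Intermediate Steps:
14867/(-26826) + 45157/(1/(-17625 + 4679)) = 14867*(-1/26826) + 45157/(1/(-12946)) = -14867/26826 + 45157/(-1/12946) = -14867/26826 + 45157*(-12946) = -14867/26826 - 584602522 = -15682547270039/26826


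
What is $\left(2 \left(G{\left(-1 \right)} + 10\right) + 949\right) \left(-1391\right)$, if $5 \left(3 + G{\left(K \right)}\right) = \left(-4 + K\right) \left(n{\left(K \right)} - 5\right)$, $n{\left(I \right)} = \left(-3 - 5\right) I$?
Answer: $-1331187$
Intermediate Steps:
$n{\left(I \right)} = - 8 I$
$G{\left(K \right)} = -3 + \frac{\left(-5 - 8 K\right) \left(-4 + K\right)}{5}$ ($G{\left(K \right)} = -3 + \frac{\left(-4 + K\right) \left(- 8 K - 5\right)}{5} = -3 + \frac{\left(-4 + K\right) \left(-5 - 8 K\right)}{5} = -3 + \frac{\left(-5 - 8 K\right) \left(-4 + K\right)}{5}$)
$\left(2 \left(G{\left(-1 \right)} + 10\right) + 949\right) \left(-1391\right) = \left(2 \left(\left(1 - \frac{8 \left(-1\right)^{2}}{5} + \frac{27}{5} \left(-1\right)\right) + 10\right) + 949\right) \left(-1391\right) = \left(2 \left(\left(1 - \frac{8}{5} - \frac{27}{5}\right) + 10\right) + 949\right) \left(-1391\right) = \left(2 \left(-6 + 10\right) + 949\right) \left(-1391\right) = \left(2 \cdot 4 + 949\right) \left(-1391\right) = \left(8 + 949\right) \left(-1391\right) = 957 \left(-1391\right) = -1331187$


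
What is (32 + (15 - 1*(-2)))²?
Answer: 2401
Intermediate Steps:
(32 + (15 - 1*(-2)))² = (32 + (15 + 2))² = (32 + 17)² = 49² = 2401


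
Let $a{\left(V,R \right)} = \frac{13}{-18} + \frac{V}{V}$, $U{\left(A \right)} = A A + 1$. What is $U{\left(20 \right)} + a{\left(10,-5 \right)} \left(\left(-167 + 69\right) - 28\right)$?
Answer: $366$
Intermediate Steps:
$U{\left(A \right)} = 1 + A^{2}$ ($U{\left(A \right)} = A^{2} + 1 = 1 + A^{2}$)
$a{\left(V,R \right)} = \frac{5}{18}$ ($a{\left(V,R \right)} = 13 \left(- \frac{1}{18}\right) + 1 = - \frac{13}{18} + 1 = \frac{5}{18}$)
$U{\left(20 \right)} + a{\left(10,-5 \right)} \left(\left(-167 + 69\right) - 28\right) = \left(1 + 20^{2}\right) + \frac{5 \left(\left(-167 + 69\right) - 28\right)}{18} = \left(1 + 400\right) + \frac{5 \left(-98 - 28\right)}{18} = 401 + \frac{5}{18} \left(-126\right) = 401 - 35 = 366$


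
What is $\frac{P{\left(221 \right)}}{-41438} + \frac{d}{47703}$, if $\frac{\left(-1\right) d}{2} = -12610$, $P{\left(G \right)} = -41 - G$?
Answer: $\frac{528782273}{988358457} \approx 0.53501$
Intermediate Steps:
$d = 25220$ ($d = \left(-2\right) \left(-12610\right) = 25220$)
$\frac{P{\left(221 \right)}}{-41438} + \frac{d}{47703} = \frac{-41 - 221}{-41438} + \frac{25220}{47703} = \left(-41 - 221\right) \left(- \frac{1}{41438}\right) + 25220 \cdot \frac{1}{47703} = \left(-262\right) \left(- \frac{1}{41438}\right) + \frac{25220}{47703} = \frac{131}{20719} + \frac{25220}{47703} = \frac{528782273}{988358457}$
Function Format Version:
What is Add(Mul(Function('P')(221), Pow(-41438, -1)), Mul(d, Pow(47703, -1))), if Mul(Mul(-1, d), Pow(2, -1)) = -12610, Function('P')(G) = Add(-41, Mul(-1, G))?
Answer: Rational(528782273, 988358457) ≈ 0.53501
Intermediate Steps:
d = 25220 (d = Mul(-2, -12610) = 25220)
Add(Mul(Function('P')(221), Pow(-41438, -1)), Mul(d, Pow(47703, -1))) = Add(Mul(Add(-41, Mul(-1, 221)), Pow(-41438, -1)), Mul(25220, Pow(47703, -1))) = Add(Mul(Add(-41, -221), Rational(-1, 41438)), Mul(25220, Rational(1, 47703))) = Add(Mul(-262, Rational(-1, 41438)), Rational(25220, 47703)) = Add(Rational(131, 20719), Rational(25220, 47703)) = Rational(528782273, 988358457)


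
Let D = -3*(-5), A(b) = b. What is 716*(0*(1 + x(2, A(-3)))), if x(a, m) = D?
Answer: 0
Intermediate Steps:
D = 15
x(a, m) = 15
716*(0*(1 + x(2, A(-3)))) = 716*(0*(1 + 15)) = 716*(0*16) = 716*0 = 0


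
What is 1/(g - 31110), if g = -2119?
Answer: -1/33229 ≈ -3.0094e-5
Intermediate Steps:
1/(g - 31110) = 1/(-2119 - 31110) = 1/(-33229) = -1/33229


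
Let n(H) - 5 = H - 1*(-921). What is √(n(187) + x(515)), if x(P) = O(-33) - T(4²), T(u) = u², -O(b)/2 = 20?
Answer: √817 ≈ 28.583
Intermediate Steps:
O(b) = -40 (O(b) = -2*20 = -40)
n(H) = 926 + H (n(H) = 5 + (H - 1*(-921)) = 5 + (H + 921) = 5 + (921 + H) = 926 + H)
x(P) = -296 (x(P) = -40 - (4²)² = -40 - 1*16² = -40 - 1*256 = -40 - 256 = -296)
√(n(187) + x(515)) = √((926 + 187) - 296) = √(1113 - 296) = √817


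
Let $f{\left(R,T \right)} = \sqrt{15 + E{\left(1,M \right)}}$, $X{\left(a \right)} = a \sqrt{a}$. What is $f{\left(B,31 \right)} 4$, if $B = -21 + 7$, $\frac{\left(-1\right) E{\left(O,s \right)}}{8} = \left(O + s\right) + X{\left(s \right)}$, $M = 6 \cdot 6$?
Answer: $28 i \sqrt{41} \approx 179.29 i$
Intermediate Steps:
$M = 36$
$X{\left(a \right)} = a^{\frac{3}{2}}$
$E{\left(O,s \right)} = - 8 O - 8 s - 8 s^{\frac{3}{2}}$ ($E{\left(O,s \right)} = - 8 \left(\left(O + s\right) + s^{\frac{3}{2}}\right) = - 8 \left(O + s + s^{\frac{3}{2}}\right) = - 8 O - 8 s - 8 s^{\frac{3}{2}}$)
$B = -14$
$f{\left(R,T \right)} = 7 i \sqrt{41}$ ($f{\left(R,T \right)} = \sqrt{15 - \left(296 + 1728\right)} = \sqrt{15 - 2024} = \sqrt{-2009} = 7 i \sqrt{41}$)
$f{\left(B,31 \right)} 4 = 7 i \sqrt{41} \cdot 4 = 28 i \sqrt{41}$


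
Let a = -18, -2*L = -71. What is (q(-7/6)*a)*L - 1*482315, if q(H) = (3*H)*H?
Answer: -1939697/4 ≈ -4.8492e+5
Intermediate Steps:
L = 71/2 (L = -1/2*(-71) = 71/2 ≈ 35.500)
q(H) = 3*H**2
(q(-7/6)*a)*L - 1*482315 = ((3*(-7/6)**2)*(-18))*(71/2) - 1*482315 = ((3*(-7*1/6)**2)*(-18))*(71/2) - 482315 = ((3*(-7/6)**2)*(-18))*(71/2) - 482315 = ((3*(49/36))*(-18))*(71/2) - 482315 = ((49/12)*(-18))*(71/2) - 482315 = -147/2*71/2 - 482315 = -10437/4 - 482315 = -1939697/4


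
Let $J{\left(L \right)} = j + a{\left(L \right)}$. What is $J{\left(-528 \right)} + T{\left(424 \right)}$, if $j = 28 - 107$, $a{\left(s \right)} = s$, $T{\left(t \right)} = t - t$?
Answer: $-607$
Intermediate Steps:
$T{\left(t \right)} = 0$
$j = -79$ ($j = 28 - 107 = -79$)
$J{\left(L \right)} = -79 + L$
$J{\left(-528 \right)} + T{\left(424 \right)} = \left(-79 - 528\right) + 0 = -607 + 0 = -607$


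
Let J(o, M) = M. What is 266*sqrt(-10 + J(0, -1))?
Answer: 266*I*sqrt(11) ≈ 882.22*I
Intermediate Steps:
266*sqrt(-10 + J(0, -1)) = 266*sqrt(-10 - 1) = 266*sqrt(-11) = 266*(I*sqrt(11)) = 266*I*sqrt(11)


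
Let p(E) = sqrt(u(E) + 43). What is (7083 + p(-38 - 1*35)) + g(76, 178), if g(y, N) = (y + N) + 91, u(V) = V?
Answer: 7428 + I*sqrt(30) ≈ 7428.0 + 5.4772*I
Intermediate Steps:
p(E) = sqrt(43 + E) (p(E) = sqrt(E + 43) = sqrt(43 + E))
g(y, N) = 91 + N + y (g(y, N) = (N + y) + 91 = 91 + N + y)
(7083 + p(-38 - 1*35)) + g(76, 178) = (7083 + sqrt(43 + (-38 - 1*35))) + (91 + 178 + 76) = (7083 + sqrt(43 + (-38 - 35))) + 345 = (7083 + sqrt(43 - 73)) + 345 = (7083 + sqrt(-30)) + 345 = (7083 + I*sqrt(30)) + 345 = 7428 + I*sqrt(30)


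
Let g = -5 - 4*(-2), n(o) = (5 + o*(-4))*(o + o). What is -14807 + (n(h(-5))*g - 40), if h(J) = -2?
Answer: -15003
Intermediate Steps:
n(o) = 2*o*(5 - 4*o) (n(o) = (5 - 4*o)*(2*o) = 2*o*(5 - 4*o))
g = 3 (g = -5 + 8 = 3)
-14807 + (n(h(-5))*g - 40) = -14807 + ((2*(-2)*(5 - 4*(-2)))*3 - 40) = -14807 + ((2*(-2)*(5 + 8))*3 - 40) = -14807 + ((2*(-2)*13)*3 - 40) = -14807 + (-52*3 - 40) = -14807 + (-156 - 40) = -14807 - 196 = -15003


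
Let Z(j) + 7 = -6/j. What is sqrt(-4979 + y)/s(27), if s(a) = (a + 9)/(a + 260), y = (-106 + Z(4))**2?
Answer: 1435*sqrt(1301)/72 ≈ 718.88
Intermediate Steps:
Z(j) = -7 - 6/j
y = 52441/4 (y = (-106 + (-7 - 6/4))**2 = (-106 + (-7 - 6*1/4))**2 = (-106 + (-7 - 3/2))**2 = (-106 - 17/2)**2 = (-229/2)**2 = 52441/4 ≈ 13110.)
s(a) = (9 + a)/(260 + a)
sqrt(-4979 + y)/s(27) = sqrt(-4979 + 52441/4)/(((9 + 27)/(260 + 27))) = sqrt(32525/4)/((36/287)) = (5*sqrt(1301)/2)/(((1/287)*36)) = (5*sqrt(1301)/2)/(36/287) = (5*sqrt(1301)/2)*(287/36) = 1435*sqrt(1301)/72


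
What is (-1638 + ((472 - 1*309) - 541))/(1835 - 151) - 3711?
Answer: -1562835/421 ≈ -3712.2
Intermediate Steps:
(-1638 + ((472 - 1*309) - 541))/(1835 - 151) - 3711 = (-1638 + ((472 - 309) - 541))/1684 - 3711 = (-1638 + (163 - 541))*(1/1684) - 3711 = (-1638 - 378)*(1/1684) - 3711 = -2016*1/1684 - 3711 = -504/421 - 3711 = -1562835/421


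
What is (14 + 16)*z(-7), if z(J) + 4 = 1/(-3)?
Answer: -130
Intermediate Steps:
z(J) = -13/3 (z(J) = -4 + 1/(-3) = -4 - ⅓ = -13/3)
(14 + 16)*z(-7) = (14 + 16)*(-13/3) = 30*(-13/3) = -130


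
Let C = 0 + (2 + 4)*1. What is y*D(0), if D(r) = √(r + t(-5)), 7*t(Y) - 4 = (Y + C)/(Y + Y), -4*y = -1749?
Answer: 1749*√2730/280 ≈ 326.37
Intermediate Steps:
y = 1749/4 (y = -¼*(-1749) = 1749/4 ≈ 437.25)
C = 6 (C = 0 + 6*1 = 0 + 6 = 6)
t(Y) = 4/7 + (6 + Y)/(14*Y) (t(Y) = 4/7 + ((Y + 6)/(Y + Y))/7 = 4/7 + ((6 + Y)/((2*Y)))/7 = 4/7 + ((6 + Y)*(1/(2*Y)))/7 = 4/7 + ((6 + Y)/(2*Y))/7 = 4/7 + (6 + Y)/(14*Y))
D(r) = √(39/70 + r) (D(r) = √(r + (3/14)*(2 + 3*(-5))/(-5)) = √(r + (3/14)*(-⅕)*(2 - 15)) = √(r + (3/14)*(-⅕)*(-13)) = √(r + 39/70) = √(39/70 + r))
y*D(0) = 1749*(√(2730 + 4900*0)/70)/4 = 1749*(√(2730 + 0)/70)/4 = 1749*(√2730/70)/4 = 1749*√2730/280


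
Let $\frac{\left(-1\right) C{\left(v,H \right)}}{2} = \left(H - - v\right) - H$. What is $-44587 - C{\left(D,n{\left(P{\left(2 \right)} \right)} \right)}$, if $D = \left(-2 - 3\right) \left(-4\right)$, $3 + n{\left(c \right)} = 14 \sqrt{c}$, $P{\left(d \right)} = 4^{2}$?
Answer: $-44547$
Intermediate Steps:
$P{\left(d \right)} = 16$
$n{\left(c \right)} = -3 + 14 \sqrt{c}$
$D = 20$ ($D = \left(-5\right) \left(-4\right) = 20$)
$C{\left(v,H \right)} = - 2 v$ ($C{\left(v,H \right)} = - 2 \left(\left(H - - v\right) - H\right) = - 2 \left(\left(H + v\right) - H\right) = - 2 v$)
$-44587 - C{\left(D,n{\left(P{\left(2 \right)} \right)} \right)} = -44587 - \left(-2\right) 20 = -44587 - -40 = -44587 + 40 = -44547$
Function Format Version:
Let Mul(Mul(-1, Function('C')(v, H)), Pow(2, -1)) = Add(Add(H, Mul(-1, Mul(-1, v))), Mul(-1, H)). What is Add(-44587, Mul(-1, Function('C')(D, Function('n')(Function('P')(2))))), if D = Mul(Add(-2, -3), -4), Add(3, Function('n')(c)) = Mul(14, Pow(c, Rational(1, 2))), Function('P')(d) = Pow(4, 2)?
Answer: -44547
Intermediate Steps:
Function('P')(d) = 16
Function('n')(c) = Add(-3, Mul(14, Pow(c, Rational(1, 2))))
D = 20 (D = Mul(-5, -4) = 20)
Function('C')(v, H) = Mul(-2, v) (Function('C')(v, H) = Mul(-2, Add(Add(H, Mul(-1, Mul(-1, v))), Mul(-1, H))) = Mul(-2, Add(Add(H, v), Mul(-1, H))) = Mul(-2, v))
Add(-44587, Mul(-1, Function('C')(D, Function('n')(Function('P')(2))))) = Add(-44587, Mul(-1, Mul(-2, 20))) = Add(-44587, Mul(-1, -40)) = Add(-44587, 40) = -44547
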